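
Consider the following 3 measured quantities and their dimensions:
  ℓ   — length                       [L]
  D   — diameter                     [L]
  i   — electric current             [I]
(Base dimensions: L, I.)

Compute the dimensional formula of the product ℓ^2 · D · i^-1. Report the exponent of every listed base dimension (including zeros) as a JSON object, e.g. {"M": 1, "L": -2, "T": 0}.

Write exponents as rows L,I / cols ℓ,D,i:
  L: [ 1  1  0]
  I: [ 0  0  1]
  [L]: (2)·1+(1)·1+(-1)·0 = 3
  [I]: (2)·0+(1)·0+(-1)·1 = -1
⇒ L^3 I^-1

{"L": 3, "I": -1}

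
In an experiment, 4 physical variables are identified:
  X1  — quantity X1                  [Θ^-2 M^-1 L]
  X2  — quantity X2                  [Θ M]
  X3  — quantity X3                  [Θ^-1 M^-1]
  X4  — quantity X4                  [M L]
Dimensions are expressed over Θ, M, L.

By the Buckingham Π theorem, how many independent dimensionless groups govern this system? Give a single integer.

Dimensional matrix (Θ×M×L by X1×X2×X3×X4):
  Θ: [-2  1 -1  0]
  M: [-1  1 -1  1]
  L: [ 1  0  0  1]
RREF → pivots at {X1,X2} ⇒ r = 2
4 vars − rank 2 = 2 Π groups

2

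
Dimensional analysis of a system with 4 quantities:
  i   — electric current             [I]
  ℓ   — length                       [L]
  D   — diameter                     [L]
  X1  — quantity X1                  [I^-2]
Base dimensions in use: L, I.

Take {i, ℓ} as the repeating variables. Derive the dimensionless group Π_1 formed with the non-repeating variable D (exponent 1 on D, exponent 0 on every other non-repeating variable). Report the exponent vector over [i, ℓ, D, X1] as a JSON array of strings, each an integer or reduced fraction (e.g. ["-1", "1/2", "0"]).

["0", "-1", "1", "0"]

Dimensional matrix (L×I by i×ℓ×D×X1):
  L: [ 0  1  1  0]
  I: [ 1  0  0 -2]
Row reduction gives pivot columns i,ℓ; rank = 2
Pivot set = {i,ℓ}, free = {D,X1}
RREF:
  r0: [   1    0    0   -2]
  r1: [   0    1    1    0]
Fix exponent of D at 1, X1 at 0; solve each RREF row for its pivot's exponent:
  r0: exp(i) + (0)·1 = 0 ⇒ exp(i) = 0
  r1: exp(ℓ) + (1)·1 = 0 ⇒ exp(ℓ) = -1
Π_1 = ℓ^-1 · D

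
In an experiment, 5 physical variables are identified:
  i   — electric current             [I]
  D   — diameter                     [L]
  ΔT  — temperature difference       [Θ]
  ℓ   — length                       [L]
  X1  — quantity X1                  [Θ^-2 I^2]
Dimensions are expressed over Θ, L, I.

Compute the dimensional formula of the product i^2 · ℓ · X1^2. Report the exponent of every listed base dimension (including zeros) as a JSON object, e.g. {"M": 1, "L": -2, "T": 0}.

{"Θ": -4, "L": 1, "I": 6}

Dimensional matrix (Θ×L×I by i×D×ΔT×ℓ×X1):
  Θ: [ 0  0  1  0 -2]
  L: [ 0  1  0  1  0]
  I: [ 1  0  0  0  2]
  [Θ]: (2)·0+(1)·0+(2)·-2 = -4
  [L]: (2)·0+(1)·1+(2)·0 = 1
  [I]: (2)·1+(1)·0+(2)·2 = 6
⇒ Θ^-4 L I^6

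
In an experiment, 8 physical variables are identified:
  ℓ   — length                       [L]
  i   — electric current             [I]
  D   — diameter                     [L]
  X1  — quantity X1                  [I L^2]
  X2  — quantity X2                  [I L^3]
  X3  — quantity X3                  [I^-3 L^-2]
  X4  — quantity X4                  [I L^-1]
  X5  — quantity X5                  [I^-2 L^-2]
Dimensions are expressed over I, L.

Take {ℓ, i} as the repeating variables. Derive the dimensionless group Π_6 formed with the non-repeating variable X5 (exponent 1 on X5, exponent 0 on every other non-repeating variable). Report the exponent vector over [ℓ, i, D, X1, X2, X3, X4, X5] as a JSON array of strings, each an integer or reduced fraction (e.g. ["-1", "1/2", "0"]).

Write exponents as rows I,L / cols ℓ,i,D,X1,X2,X3,X4,X5:
  I: [ 0  1  0  1  1 -3  1 -2]
  L: [ 1  0  1  2  3 -2 -1 -2]
Echelon form has 2 nonzero rows (pivots: ℓ,i)
Pivot set = {ℓ,i}, free = {D,X1,X2,X3,X4,X5}
RREF:
  r0: [   1    0    1    2    3   -2   -1   -2]
  r1: [   0    1    0    1    1   -3    1   -2]
Fix exponent of X5 at 1, D at 0, X1 at 0, X2 at 0, X3 at 0, X4 at 0; solve each RREF row for its pivot's exponent:
  r0: exp(ℓ) + (-2)·1 = 0 ⇒ exp(ℓ) = 2
  r1: exp(i) + (-2)·1 = 0 ⇒ exp(i) = 2
Π_6 = ℓ^2 · i^2 · X5

["2", "2", "0", "0", "0", "0", "0", "1"]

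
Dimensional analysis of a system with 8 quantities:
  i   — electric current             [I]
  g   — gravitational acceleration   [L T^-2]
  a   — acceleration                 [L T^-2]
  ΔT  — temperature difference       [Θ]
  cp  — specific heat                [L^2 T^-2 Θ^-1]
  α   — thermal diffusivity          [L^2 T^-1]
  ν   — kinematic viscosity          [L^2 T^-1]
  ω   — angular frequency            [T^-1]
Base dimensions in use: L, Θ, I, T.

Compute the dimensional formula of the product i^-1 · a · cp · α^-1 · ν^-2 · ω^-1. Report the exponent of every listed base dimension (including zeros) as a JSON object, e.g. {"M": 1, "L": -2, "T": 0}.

{"L": -3, "Θ": -1, "I": -1, "T": 0}

Write exponents as rows L,Θ,I,T / cols i,g,a,ΔT,cp,α,ν,ω:
  L: [ 0  1  1  0  2  2  2  0]
  Θ: [ 0  0  0  1 -1  0  0  0]
  I: [ 1  0  0  0  0  0  0  0]
  T: [ 0 -2 -2  0 -2 -1 -1 -1]
  [L]: (-1)·0+(1)·1+(1)·2+(-1)·2+(-2)·2+(-1)·0 = -3
  [Θ]: (-1)·0+(1)·0+(1)·-1+(-1)·0+(-2)·0+(-1)·0 = -1
  [I]: (-1)·1+(1)·0+(1)·0+(-1)·0+(-2)·0+(-1)·0 = -1
  [T]: (-1)·0+(1)·-2+(1)·-2+(-1)·-1+(-2)·-1+(-1)·-1 = 0
⇒ L^-3 Θ^-1 I^-1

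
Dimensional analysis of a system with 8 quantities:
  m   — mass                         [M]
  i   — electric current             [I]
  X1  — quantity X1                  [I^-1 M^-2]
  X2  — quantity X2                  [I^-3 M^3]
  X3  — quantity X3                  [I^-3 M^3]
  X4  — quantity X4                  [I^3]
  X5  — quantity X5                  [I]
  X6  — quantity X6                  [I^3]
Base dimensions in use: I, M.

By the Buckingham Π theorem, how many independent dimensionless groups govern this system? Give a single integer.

Write exponents as rows I,M / cols m,i,X1,X2,X3,X4,X5,X6:
  I: [ 0  1 -1 -3 -3  3  1  3]
  M: [ 1  0 -2  3  3  0  0  0]
RREF → pivots at {m,i} ⇒ r = 2
n=8, r=2 ⇒ 6 dimensionless groups

6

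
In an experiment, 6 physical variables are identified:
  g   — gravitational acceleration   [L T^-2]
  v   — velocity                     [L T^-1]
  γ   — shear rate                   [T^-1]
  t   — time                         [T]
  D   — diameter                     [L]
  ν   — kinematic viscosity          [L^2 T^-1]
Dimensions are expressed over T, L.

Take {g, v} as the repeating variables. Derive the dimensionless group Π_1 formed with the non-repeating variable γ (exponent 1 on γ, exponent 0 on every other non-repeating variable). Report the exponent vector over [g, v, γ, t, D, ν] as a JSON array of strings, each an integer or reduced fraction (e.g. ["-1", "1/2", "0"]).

["-1", "1", "1", "0", "0", "0"]

Exponent matrix [T,L] × [g,v,γ,t,D,ν]:
  T: [-2 -1 -1  1  0 -1]
  L: [ 1  1  0  0  1  2]
Echelon form has 2 nonzero rows (pivots: g,v)
Repeat: g,v; free: γ,t,D,ν
RREF:
  r0: [   1    0    1   -1   -1   -1]
  r1: [   0    1   -1    1    2    3]
Fix exponent of γ at 1, t at 0, D at 0, ν at 0; solve each RREF row for its pivot's exponent:
  r0: exp(g) + (1)·1 = 0 ⇒ exp(g) = -1
  r1: exp(v) + (-1)·1 = 0 ⇒ exp(v) = 1
Π_1 = g^-1 · v · γ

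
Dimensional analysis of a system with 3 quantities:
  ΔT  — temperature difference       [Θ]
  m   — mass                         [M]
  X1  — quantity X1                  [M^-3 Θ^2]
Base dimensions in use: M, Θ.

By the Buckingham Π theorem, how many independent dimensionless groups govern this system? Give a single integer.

Exponent matrix [M,Θ] × [ΔT,m,X1]:
  M: [ 0  1 -3]
  Θ: [ 1  0  2]
Echelon form has 2 nonzero rows (pivots: ΔT,m)
n=3, r=2 ⇒ 1 dimensionless group

1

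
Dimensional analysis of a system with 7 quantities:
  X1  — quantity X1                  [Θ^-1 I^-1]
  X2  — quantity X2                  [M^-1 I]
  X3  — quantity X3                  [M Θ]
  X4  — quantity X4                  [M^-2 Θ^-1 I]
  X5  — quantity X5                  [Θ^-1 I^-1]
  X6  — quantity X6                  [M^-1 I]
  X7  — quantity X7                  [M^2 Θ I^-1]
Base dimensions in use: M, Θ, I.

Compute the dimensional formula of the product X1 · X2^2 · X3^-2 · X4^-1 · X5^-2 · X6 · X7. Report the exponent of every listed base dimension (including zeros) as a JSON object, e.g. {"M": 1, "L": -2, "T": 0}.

{"M": -1, "Θ": 1, "I": 2}

Exponent matrix [M,Θ,I] × [X1,X2,X3,X4,X5,X6,X7]:
  M: [ 0 -1  1 -2  0 -1  2]
  Θ: [-1  0  1 -1 -1  0  1]
  I: [-1  1  0  1 -1  1 -1]
  [M]: (1)·0+(2)·-1+(-2)·1+(-1)·-2+(-2)·0+(1)·-1+(1)·2 = -1
  [Θ]: (1)·-1+(2)·0+(-2)·1+(-1)·-1+(-2)·-1+(1)·0+(1)·1 = 1
  [I]: (1)·-1+(2)·1+(-2)·0+(-1)·1+(-2)·-1+(1)·1+(1)·-1 = 2
⇒ M^-1 Θ I^2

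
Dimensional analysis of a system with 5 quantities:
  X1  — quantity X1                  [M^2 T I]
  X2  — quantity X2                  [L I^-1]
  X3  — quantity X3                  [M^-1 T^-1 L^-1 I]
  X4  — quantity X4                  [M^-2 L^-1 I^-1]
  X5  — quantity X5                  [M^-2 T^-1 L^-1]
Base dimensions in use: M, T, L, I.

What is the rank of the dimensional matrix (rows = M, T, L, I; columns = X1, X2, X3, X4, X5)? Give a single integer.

Write exponents as rows M,T,L,I / cols X1,X2,X3,X4,X5:
  M: [ 2  0 -1 -2 -2]
  T: [ 1  0 -1  0 -1]
  L: [ 0  1 -1 -1 -1]
  I: [ 1 -1  1 -1  0]
Echelon form has 3 nonzero rows (pivots: X1,X2,X3)

3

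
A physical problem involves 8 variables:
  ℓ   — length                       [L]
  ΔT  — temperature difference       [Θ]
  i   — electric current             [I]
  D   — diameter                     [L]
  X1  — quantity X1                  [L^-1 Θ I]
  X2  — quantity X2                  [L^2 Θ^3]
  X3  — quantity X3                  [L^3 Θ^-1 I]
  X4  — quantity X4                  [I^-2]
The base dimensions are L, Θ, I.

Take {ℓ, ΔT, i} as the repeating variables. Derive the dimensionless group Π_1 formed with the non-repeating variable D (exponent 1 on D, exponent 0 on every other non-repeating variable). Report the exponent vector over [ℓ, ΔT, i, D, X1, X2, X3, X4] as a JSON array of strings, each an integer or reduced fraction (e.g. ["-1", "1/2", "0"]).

["-1", "0", "0", "1", "0", "0", "0", "0"]

Dimensional matrix (L×Θ×I by ℓ×ΔT×i×D×X1×X2×X3×X4):
  L: [ 1  0  0  1 -1  2  3  0]
  Θ: [ 0  1  0  0  1  3 -1  0]
  I: [ 0  0  1  0  1  0  1 -2]
RREF → pivots at {ℓ,ΔT,i} ⇒ r = 3
Pivot set = {ℓ,ΔT,i}, free = {D,X1,X2,X3,X4}
RREF:
  r0: [   1    0    0    1   -1    2    3    0]
  r1: [   0    1    0    0    1    3   -1    0]
  r2: [   0    0    1    0    1    0    1   -2]
Fix exponent of D at 1, X1 at 0, X2 at 0, X3 at 0, X4 at 0; solve each RREF row for its pivot's exponent:
  r0: exp(ℓ) + (1)·1 = 0 ⇒ exp(ℓ) = -1
  r1: exp(ΔT) + (0)·1 = 0 ⇒ exp(ΔT) = 0
  r2: exp(i) + (0)·1 = 0 ⇒ exp(i) = 0
Π_1 = ℓ^-1 · D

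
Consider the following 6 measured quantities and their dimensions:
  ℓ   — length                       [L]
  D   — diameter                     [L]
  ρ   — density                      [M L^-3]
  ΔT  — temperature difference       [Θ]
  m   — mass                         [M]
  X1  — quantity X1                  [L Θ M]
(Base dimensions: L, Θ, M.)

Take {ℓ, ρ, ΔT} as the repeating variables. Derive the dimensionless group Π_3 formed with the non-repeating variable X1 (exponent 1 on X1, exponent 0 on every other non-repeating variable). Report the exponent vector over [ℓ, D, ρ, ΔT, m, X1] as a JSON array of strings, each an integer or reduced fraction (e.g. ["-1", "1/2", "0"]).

Write exponents as rows L,Θ,M / cols ℓ,D,ρ,ΔT,m,X1:
  L: [ 1  1 -3  0  0  1]
  Θ: [ 0  0  0  1  0  1]
  M: [ 0  0  1  0  1  1]
Row reduction gives pivot columns ℓ,ρ,ΔT; rank = 3
Repeat: ℓ,ρ,ΔT; free: D,m,X1
RREF:
  r0: [   1    1    0    0    3    4]
  r1: [   0    0    1    0    1    1]
  r2: [   0    0    0    1    0    1]
Fix exponent of X1 at 1, D at 0, m at 0; solve each RREF row for its pivot's exponent:
  r0: exp(ℓ) + (4)·1 = 0 ⇒ exp(ℓ) = -4
  r1: exp(ρ) + (1)·1 = 0 ⇒ exp(ρ) = -1
  r2: exp(ΔT) + (1)·1 = 0 ⇒ exp(ΔT) = -1
Π_3 = ℓ^-4 · ρ^-1 · ΔT^-1 · X1

["-4", "0", "-1", "-1", "0", "1"]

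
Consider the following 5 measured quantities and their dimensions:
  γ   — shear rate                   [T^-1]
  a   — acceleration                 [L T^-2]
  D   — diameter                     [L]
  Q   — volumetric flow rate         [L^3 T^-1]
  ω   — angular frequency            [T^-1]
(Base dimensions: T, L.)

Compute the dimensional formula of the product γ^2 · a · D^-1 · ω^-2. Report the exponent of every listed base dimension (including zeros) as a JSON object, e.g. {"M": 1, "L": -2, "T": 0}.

{"T": -2, "L": 0}

Dimensional matrix (T×L by γ×a×D×Q×ω):
  T: [-1 -2  0 -1 -1]
  L: [ 0  1  1  3  0]
  [T]: (2)·-1+(1)·-2+(-1)·0+(-2)·-1 = -2
  [L]: (2)·0+(1)·1+(-1)·1+(-2)·0 = 0
⇒ T^-2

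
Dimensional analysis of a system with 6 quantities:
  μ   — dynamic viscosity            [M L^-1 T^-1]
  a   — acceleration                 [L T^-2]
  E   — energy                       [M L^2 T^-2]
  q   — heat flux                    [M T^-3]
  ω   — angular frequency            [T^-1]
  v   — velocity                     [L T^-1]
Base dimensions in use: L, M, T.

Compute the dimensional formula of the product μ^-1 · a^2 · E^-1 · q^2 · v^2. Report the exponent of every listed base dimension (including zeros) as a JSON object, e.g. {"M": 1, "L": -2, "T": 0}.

{"L": 3, "M": 0, "T": -9}

Write exponents as rows L,M,T / cols μ,a,E,q,ω,v:
  L: [-1  1  2  0  0  1]
  M: [ 1  0  1  1  0  0]
  T: [-1 -2 -2 -3 -1 -1]
  [L]: (-1)·-1+(2)·1+(-1)·2+(2)·0+(2)·1 = 3
  [M]: (-1)·1+(2)·0+(-1)·1+(2)·1+(2)·0 = 0
  [T]: (-1)·-1+(2)·-2+(-1)·-2+(2)·-3+(2)·-1 = -9
⇒ L^3 T^-9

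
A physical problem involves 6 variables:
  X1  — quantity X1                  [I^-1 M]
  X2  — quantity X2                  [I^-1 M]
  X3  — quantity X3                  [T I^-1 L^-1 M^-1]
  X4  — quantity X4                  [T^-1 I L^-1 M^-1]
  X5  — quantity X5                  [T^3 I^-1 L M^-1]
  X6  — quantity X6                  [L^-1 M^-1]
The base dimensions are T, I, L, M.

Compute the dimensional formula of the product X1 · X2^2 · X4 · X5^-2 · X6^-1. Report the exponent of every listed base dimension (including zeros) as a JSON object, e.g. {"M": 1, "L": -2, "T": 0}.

{"T": -7, "I": 0, "L": -2, "M": 5}

Write exponents as rows T,I,L,M / cols X1,X2,X3,X4,X5,X6:
  T: [ 0  0  1 -1  3  0]
  I: [-1 -1 -1  1 -1  0]
  L: [ 0  0 -1 -1  1 -1]
  M: [ 1  1 -1 -1 -1 -1]
  [T]: (1)·0+(2)·0+(1)·-1+(-2)·3+(-1)·0 = -7
  [I]: (1)·-1+(2)·-1+(1)·1+(-2)·-1+(-1)·0 = 0
  [L]: (1)·0+(2)·0+(1)·-1+(-2)·1+(-1)·-1 = -2
  [M]: (1)·1+(2)·1+(1)·-1+(-2)·-1+(-1)·-1 = 5
⇒ T^-7 L^-2 M^5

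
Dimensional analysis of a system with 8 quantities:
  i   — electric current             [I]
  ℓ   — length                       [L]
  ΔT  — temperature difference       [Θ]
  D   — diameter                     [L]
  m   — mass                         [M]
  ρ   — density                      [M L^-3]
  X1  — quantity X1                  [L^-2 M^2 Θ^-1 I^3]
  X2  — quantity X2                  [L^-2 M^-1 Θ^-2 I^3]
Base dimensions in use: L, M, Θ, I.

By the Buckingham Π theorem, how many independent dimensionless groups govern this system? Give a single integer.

4

Write exponents as rows L,M,Θ,I / cols i,ℓ,ΔT,D,m,ρ,X1,X2:
  L: [ 0  1  0  1  0 -3 -2 -2]
  M: [ 0  0  0  0  1  1  2 -1]
  Θ: [ 0  0  1  0  0  0 -1 -2]
  I: [ 1  0  0  0  0  0  3  3]
RREF → pivots at {i,ℓ,ΔT,m} ⇒ r = 4
n=8, r=4 ⇒ 4 dimensionless groups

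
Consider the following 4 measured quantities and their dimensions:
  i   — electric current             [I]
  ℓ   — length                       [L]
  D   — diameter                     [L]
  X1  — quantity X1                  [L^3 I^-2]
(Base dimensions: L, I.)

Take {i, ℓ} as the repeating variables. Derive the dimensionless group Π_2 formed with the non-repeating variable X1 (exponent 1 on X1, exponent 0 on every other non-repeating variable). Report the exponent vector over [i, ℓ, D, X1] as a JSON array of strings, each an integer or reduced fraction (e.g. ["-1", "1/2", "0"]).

Dimensional matrix (L×I by i×ℓ×D×X1):
  L: [ 0  1  1  3]
  I: [ 1  0  0 -2]
Row reduction gives pivot columns i,ℓ; rank = 2
Pivot set = {i,ℓ}, free = {D,X1}
RREF:
  r0: [   1    0    0   -2]
  r1: [   0    1    1    3]
Fix exponent of X1 at 1, D at 0; solve each RREF row for its pivot's exponent:
  r0: exp(i) + (-2)·1 = 0 ⇒ exp(i) = 2
  r1: exp(ℓ) + (3)·1 = 0 ⇒ exp(ℓ) = -3
Π_2 = i^2 · ℓ^-3 · X1

["2", "-3", "0", "1"]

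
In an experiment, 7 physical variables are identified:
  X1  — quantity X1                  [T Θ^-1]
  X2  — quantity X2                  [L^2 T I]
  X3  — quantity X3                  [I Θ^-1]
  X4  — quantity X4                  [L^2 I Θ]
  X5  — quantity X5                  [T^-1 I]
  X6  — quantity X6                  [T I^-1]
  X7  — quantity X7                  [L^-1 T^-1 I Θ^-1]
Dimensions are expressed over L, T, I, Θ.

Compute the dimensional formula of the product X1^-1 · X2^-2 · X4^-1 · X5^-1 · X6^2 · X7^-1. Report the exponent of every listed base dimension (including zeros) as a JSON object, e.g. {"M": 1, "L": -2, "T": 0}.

{"L": -5, "T": 1, "I": -7, "Θ": 1}

Write exponents as rows L,T,I,Θ / cols X1,X2,X3,X4,X5,X6,X7:
  L: [ 0  2  0  2  0  0 -1]
  T: [ 1  1  0  0 -1  1 -1]
  I: [ 0  1  1  1  1 -1  1]
  Θ: [-1  0 -1  1  0  0 -1]
  [L]: (-1)·0+(-2)·2+(-1)·2+(-1)·0+(2)·0+(-1)·-1 = -5
  [T]: (-1)·1+(-2)·1+(-1)·0+(-1)·-1+(2)·1+(-1)·-1 = 1
  [I]: (-1)·0+(-2)·1+(-1)·1+(-1)·1+(2)·-1+(-1)·1 = -7
  [Θ]: (-1)·-1+(-2)·0+(-1)·1+(-1)·0+(2)·0+(-1)·-1 = 1
⇒ L^-5 T I^-7 Θ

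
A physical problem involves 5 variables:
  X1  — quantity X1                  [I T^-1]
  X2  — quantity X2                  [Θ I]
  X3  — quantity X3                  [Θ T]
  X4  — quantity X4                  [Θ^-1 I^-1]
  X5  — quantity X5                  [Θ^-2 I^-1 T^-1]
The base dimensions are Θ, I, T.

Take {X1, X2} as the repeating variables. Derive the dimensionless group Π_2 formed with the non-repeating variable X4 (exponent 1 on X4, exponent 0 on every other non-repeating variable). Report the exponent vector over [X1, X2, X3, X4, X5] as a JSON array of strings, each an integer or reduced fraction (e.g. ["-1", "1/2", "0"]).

Write exponents as rows Θ,I,T / cols X1,X2,X3,X4,X5:
  Θ: [ 0  1  1 -1 -2]
  I: [ 1  1  0 -1 -1]
  T: [-1  0  1  0 -1]
RREF → pivots at {X1,X2} ⇒ r = 2
Repeat: X1,X2; free: X3,X4,X5
RREF:
  r0: [   1    0   -1    0    1]
  r1: [   0    1    1   -1   -2]
  r2: [   0    0    0    0    0]
Fix exponent of X4 at 1, X3 at 0, X5 at 0; solve each RREF row for its pivot's exponent:
  r0: exp(X1) + (0)·1 = 0 ⇒ exp(X1) = 0
  r1: exp(X2) + (-1)·1 = 0 ⇒ exp(X2) = 1
Π_2 = X2 · X4

["0", "1", "0", "1", "0"]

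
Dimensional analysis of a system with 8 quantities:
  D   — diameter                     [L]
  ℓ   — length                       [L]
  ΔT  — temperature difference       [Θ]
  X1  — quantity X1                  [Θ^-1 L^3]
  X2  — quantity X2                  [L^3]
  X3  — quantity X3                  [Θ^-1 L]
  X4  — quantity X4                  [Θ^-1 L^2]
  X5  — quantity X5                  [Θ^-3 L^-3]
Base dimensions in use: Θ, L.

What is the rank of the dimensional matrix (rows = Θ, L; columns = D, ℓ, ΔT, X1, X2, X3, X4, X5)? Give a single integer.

2

Exponent matrix [Θ,L] × [D,ℓ,ΔT,X1,X2,X3,X4,X5]:
  Θ: [ 0  0  1 -1  0 -1 -1 -3]
  L: [ 1  1  0  3  3  1  2 -3]
Echelon form has 2 nonzero rows (pivots: D,ΔT)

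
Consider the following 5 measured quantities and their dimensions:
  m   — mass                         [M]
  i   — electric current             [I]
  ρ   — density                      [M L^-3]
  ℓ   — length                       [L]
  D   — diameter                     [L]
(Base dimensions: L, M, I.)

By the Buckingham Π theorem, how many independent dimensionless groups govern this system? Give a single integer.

2

Write exponents as rows L,M,I / cols m,i,ρ,ℓ,D:
  L: [ 0  0 -3  1  1]
  M: [ 1  0  1  0  0]
  I: [ 0  1  0  0  0]
Echelon form has 3 nonzero rows (pivots: m,i,ρ)
Π count = n − r = 5 − 3 = 2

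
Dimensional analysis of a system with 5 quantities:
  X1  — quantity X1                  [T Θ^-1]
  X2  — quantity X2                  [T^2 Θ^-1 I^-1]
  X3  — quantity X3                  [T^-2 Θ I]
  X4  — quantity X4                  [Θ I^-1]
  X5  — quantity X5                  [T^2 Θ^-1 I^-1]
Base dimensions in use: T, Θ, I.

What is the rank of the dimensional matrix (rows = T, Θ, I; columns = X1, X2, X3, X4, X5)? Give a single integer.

2

Exponent matrix [T,Θ,I] × [X1,X2,X3,X4,X5]:
  T: [ 1  2 -2  0  2]
  Θ: [-1 -1  1  1 -1]
  I: [ 0 -1  1 -1 -1]
RREF → pivots at {X1,X2} ⇒ r = 2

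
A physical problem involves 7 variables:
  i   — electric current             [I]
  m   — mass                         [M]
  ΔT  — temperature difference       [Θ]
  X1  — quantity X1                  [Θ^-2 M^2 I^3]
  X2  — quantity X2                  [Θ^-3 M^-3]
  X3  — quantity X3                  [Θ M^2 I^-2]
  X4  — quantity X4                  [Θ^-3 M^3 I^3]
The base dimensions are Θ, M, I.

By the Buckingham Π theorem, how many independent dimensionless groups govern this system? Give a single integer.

Dimensional matrix (Θ×M×I by i×m×ΔT×X1×X2×X3×X4):
  Θ: [ 0  0  1 -2 -3  1 -3]
  M: [ 0  1  0  2 -3  2  3]
  I: [ 1  0  0  3  0 -2  3]
Echelon form has 3 nonzero rows (pivots: i,m,ΔT)
Π count = n − r = 7 − 3 = 4

4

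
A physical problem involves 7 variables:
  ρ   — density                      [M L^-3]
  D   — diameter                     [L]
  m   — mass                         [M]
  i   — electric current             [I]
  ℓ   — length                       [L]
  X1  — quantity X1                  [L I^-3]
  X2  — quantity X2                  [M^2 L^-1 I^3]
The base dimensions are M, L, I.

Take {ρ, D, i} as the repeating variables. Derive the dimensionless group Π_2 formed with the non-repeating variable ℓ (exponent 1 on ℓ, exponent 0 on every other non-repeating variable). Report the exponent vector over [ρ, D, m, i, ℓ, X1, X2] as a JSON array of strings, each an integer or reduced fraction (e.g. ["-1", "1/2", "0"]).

Exponent matrix [M,L,I] × [ρ,D,m,i,ℓ,X1,X2]:
  M: [ 1  0  1  0  0  0  2]
  L: [-3  1  0  0  1  1 -1]
  I: [ 0  0  0  1  0 -3  3]
Echelon form has 3 nonzero rows (pivots: ρ,D,i)
Repeat: ρ,D,i; free: m,ℓ,X1,X2
RREF:
  r0: [   1    0    1    0    0    0    2]
  r1: [   0    1    3    0    1    1    5]
  r2: [   0    0    0    1    0   -3    3]
Fix exponent of ℓ at 1, m at 0, X1 at 0, X2 at 0; solve each RREF row for its pivot's exponent:
  r0: exp(ρ) + (0)·1 = 0 ⇒ exp(ρ) = 0
  r1: exp(D) + (1)·1 = 0 ⇒ exp(D) = -1
  r2: exp(i) + (0)·1 = 0 ⇒ exp(i) = 0
Π_2 = D^-1 · ℓ

["0", "-1", "0", "0", "1", "0", "0"]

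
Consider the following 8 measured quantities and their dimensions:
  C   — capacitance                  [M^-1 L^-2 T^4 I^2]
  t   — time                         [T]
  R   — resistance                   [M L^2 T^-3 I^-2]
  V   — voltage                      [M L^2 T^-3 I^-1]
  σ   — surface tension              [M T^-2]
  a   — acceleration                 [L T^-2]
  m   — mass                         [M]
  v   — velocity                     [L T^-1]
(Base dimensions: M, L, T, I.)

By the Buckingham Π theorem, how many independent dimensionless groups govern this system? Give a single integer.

4

Dimensional matrix (M×L×T×I by C×t×R×V×σ×a×m×v):
  M: [-1  0  1  1  1  0  1  0]
  L: [-2  0  2  2  0  1  0  1]
  T: [ 4  1 -3 -3 -2 -2  0 -1]
  I: [ 2  0 -2 -1  0  0  0  0]
Echelon form has 4 nonzero rows (pivots: C,t,V,σ)
Π count = n − r = 8 − 4 = 4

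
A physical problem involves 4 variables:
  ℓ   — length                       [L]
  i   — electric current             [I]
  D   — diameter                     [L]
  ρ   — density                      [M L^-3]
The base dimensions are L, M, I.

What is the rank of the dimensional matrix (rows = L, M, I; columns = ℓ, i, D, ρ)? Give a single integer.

Write exponents as rows L,M,I / cols ℓ,i,D,ρ:
  L: [ 1  0  1 -3]
  M: [ 0  0  0  1]
  I: [ 0  1  0  0]
RREF → pivots at {ℓ,i,ρ} ⇒ r = 3

3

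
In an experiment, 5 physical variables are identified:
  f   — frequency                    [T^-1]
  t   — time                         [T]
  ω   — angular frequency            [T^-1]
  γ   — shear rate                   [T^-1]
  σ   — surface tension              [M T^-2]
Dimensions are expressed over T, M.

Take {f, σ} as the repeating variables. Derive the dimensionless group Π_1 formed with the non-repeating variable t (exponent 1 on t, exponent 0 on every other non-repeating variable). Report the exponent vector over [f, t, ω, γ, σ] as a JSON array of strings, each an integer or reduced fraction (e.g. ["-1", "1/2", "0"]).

["1", "1", "0", "0", "0"]

Write exponents as rows T,M / cols f,t,ω,γ,σ:
  T: [-1  1 -1 -1 -2]
  M: [ 0  0  0  0  1]
Echelon form has 2 nonzero rows (pivots: f,σ)
Pivot set = {f,σ}, free = {t,ω,γ}
RREF:
  r0: [   1   -1    1    1    0]
  r1: [   0    0    0    0    1]
Fix exponent of t at 1, ω at 0, γ at 0; solve each RREF row for its pivot's exponent:
  r0: exp(f) + (-1)·1 = 0 ⇒ exp(f) = 1
  r1: exp(σ) + (0)·1 = 0 ⇒ exp(σ) = 0
Π_1 = f · t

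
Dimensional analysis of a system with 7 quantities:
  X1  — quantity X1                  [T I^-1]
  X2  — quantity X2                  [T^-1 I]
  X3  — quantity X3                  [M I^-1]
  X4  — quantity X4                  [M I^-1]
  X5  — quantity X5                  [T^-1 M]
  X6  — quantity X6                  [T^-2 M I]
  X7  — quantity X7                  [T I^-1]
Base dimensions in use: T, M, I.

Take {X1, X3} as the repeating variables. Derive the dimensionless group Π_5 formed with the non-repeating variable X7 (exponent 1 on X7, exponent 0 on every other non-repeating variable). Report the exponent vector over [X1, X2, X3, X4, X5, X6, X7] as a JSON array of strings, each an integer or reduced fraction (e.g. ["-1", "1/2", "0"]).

["-1", "0", "0", "0", "0", "0", "1"]

Write exponents as rows T,M,I / cols X1,X2,X3,X4,X5,X6,X7:
  T: [ 1 -1  0  0 -1 -2  1]
  M: [ 0  0  1  1  1  1  0]
  I: [-1  1 -1 -1  0  1 -1]
Echelon form has 2 nonzero rows (pivots: X1,X3)
Pivot set = {X1,X3}, free = {X2,X4,X5,X6,X7}
RREF:
  r0: [   1   -1    0    0   -1   -2    1]
  r1: [   0    0    1    1    1    1    0]
  r2: [   0    0    0    0    0    0    0]
Fix exponent of X7 at 1, X2 at 0, X4 at 0, X5 at 0, X6 at 0; solve each RREF row for its pivot's exponent:
  r0: exp(X1) + (1)·1 = 0 ⇒ exp(X1) = -1
  r1: exp(X3) + (0)·1 = 0 ⇒ exp(X3) = 0
Π_5 = X1^-1 · X7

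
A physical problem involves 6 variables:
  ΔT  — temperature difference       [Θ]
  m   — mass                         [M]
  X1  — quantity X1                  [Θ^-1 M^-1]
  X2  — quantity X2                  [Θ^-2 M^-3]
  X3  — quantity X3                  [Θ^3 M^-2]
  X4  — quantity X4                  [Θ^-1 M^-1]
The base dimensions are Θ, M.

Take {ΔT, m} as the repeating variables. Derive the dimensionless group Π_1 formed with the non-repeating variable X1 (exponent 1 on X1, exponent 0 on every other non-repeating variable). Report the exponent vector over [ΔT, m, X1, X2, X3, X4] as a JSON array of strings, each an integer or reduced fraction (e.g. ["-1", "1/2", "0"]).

Dimensional matrix (Θ×M by ΔT×m×X1×X2×X3×X4):
  Θ: [ 1  0 -1 -2  3 -1]
  M: [ 0  1 -1 -3 -2 -1]
Row reduction gives pivot columns ΔT,m; rank = 2
Pivot set = {ΔT,m}, free = {X1,X2,X3,X4}
RREF:
  r0: [   1    0   -1   -2    3   -1]
  r1: [   0    1   -1   -3   -2   -1]
Fix exponent of X1 at 1, X2 at 0, X3 at 0, X4 at 0; solve each RREF row for its pivot's exponent:
  r0: exp(ΔT) + (-1)·1 = 0 ⇒ exp(ΔT) = 1
  r1: exp(m) + (-1)·1 = 0 ⇒ exp(m) = 1
Π_1 = ΔT · m · X1

["1", "1", "1", "0", "0", "0"]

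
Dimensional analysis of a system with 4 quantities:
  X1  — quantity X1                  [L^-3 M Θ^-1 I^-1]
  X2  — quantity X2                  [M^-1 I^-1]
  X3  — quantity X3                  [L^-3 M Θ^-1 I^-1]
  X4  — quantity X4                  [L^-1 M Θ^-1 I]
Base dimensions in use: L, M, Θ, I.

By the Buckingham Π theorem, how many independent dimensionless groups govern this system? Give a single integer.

1

Dimensional matrix (L×M×Θ×I by X1×X2×X3×X4):
  L: [-3  0 -3 -1]
  M: [ 1 -1  1  1]
  Θ: [-1  0 -1 -1]
  I: [-1 -1 -1  1]
Echelon form has 3 nonzero rows (pivots: X1,X2,X4)
4 vars − rank 3 = 1 Π group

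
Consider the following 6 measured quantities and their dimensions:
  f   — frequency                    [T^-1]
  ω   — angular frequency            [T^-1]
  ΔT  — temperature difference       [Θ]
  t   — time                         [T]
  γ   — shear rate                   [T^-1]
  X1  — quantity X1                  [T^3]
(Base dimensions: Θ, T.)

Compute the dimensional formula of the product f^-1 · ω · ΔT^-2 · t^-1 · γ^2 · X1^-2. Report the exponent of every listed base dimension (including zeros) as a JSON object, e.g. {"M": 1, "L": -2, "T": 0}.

{"Θ": -2, "T": -9}

Dimensional matrix (Θ×T by f×ω×ΔT×t×γ×X1):
  Θ: [ 0  0  1  0  0  0]
  T: [-1 -1  0  1 -1  3]
  [Θ]: (-1)·0+(1)·0+(-2)·1+(-1)·0+(2)·0+(-2)·0 = -2
  [T]: (-1)·-1+(1)·-1+(-2)·0+(-1)·1+(2)·-1+(-2)·3 = -9
⇒ Θ^-2 T^-9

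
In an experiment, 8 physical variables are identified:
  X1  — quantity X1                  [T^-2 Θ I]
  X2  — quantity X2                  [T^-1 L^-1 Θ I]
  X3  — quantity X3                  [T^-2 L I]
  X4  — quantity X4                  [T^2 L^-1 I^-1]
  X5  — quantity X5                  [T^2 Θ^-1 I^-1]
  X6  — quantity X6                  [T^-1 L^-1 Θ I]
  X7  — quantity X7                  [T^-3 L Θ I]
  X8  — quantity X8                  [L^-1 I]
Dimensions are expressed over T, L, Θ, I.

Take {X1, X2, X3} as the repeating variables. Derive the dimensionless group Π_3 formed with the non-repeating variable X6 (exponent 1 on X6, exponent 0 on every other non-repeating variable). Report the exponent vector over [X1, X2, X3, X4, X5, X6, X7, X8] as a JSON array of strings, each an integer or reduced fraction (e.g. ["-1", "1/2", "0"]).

Write exponents as rows T,L,Θ,I / cols X1,X2,X3,X4,X5,X6,X7,X8:
  T: [-2 -1 -2  2  2 -1 -3  0]
  L: [ 0 -1  1 -1  0 -1  1 -1]
  Θ: [ 1  1  0  0 -1  1  1  0]
  I: [ 1  1  1 -1 -1  1  1  1]
RREF → pivots at {X1,X2,X3} ⇒ r = 3
Pivot set = {X1,X2,X3}, free = {X4,X5,X6,X7,X8}
RREF:
  r0: [   1    0    0    0   -1    0    2   -2]
  r1: [   0    1    0    0    0    1   -1    2]
  r2: [   0    0    1   -1    0    0    0    1]
  r3: [   0    0    0    0    0    0    0    0]
Fix exponent of X6 at 1, X4 at 0, X5 at 0, X7 at 0, X8 at 0; solve each RREF row for its pivot's exponent:
  r0: exp(X1) + (0)·1 = 0 ⇒ exp(X1) = 0
  r1: exp(X2) + (1)·1 = 0 ⇒ exp(X2) = -1
  r2: exp(X3) + (0)·1 = 0 ⇒ exp(X3) = 0
Π_3 = X2^-1 · X6

["0", "-1", "0", "0", "0", "1", "0", "0"]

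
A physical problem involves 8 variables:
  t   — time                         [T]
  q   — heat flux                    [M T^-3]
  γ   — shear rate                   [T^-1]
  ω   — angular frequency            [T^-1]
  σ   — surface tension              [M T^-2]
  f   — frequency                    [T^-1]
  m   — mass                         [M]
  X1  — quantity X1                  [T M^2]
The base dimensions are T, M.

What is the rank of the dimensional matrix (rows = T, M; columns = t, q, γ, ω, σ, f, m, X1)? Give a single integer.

Write exponents as rows T,M / cols t,q,γ,ω,σ,f,m,X1:
  T: [ 1 -3 -1 -1 -2 -1  0  1]
  M: [ 0  1  0  0  1  0  1  2]
Echelon form has 2 nonzero rows (pivots: t,q)

2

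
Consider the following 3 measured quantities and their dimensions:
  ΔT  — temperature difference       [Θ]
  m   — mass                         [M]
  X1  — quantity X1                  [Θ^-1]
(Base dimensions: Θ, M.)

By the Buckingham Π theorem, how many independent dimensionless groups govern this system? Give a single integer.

Exponent matrix [Θ,M] × [ΔT,m,X1]:
  Θ: [ 1  0 -1]
  M: [ 0  1  0]
Echelon form has 2 nonzero rows (pivots: ΔT,m)
3 vars − rank 2 = 1 Π group

1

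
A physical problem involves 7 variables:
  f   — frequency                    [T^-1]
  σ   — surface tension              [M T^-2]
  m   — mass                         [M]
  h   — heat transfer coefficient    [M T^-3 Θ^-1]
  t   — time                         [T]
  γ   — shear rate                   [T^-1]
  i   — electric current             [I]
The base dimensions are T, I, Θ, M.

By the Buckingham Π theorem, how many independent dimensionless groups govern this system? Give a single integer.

3

Write exponents as rows T,I,Θ,M / cols f,σ,m,h,t,γ,i:
  T: [-1 -2  0 -3  1 -1  0]
  I: [ 0  0  0  0  0  0  1]
  Θ: [ 0  0  0 -1  0  0  0]
  M: [ 0  1  1  1  0  0  0]
Echelon form has 4 nonzero rows (pivots: f,σ,h,i)
n=7, r=4 ⇒ 3 dimensionless groups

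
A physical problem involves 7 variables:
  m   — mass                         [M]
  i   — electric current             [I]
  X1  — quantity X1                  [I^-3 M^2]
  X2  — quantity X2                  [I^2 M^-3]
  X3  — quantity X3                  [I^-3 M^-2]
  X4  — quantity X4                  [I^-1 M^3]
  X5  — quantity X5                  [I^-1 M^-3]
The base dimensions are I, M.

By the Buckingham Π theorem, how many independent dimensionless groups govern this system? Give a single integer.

5

Exponent matrix [I,M] × [m,i,X1,X2,X3,X4,X5]:
  I: [ 0  1 -3  2 -3 -1 -1]
  M: [ 1  0  2 -3 -2  3 -3]
RREF → pivots at {m,i} ⇒ r = 2
7 vars − rank 2 = 5 Π groups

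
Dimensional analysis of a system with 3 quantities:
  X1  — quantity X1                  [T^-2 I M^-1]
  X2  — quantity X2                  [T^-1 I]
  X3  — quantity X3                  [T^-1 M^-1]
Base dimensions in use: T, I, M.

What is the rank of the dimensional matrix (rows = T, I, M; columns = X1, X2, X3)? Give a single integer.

Exponent matrix [T,I,M] × [X1,X2,X3]:
  T: [-2 -1 -1]
  I: [ 1  1  0]
  M: [-1  0 -1]
Row reduction gives pivot columns X1,X2; rank = 2

2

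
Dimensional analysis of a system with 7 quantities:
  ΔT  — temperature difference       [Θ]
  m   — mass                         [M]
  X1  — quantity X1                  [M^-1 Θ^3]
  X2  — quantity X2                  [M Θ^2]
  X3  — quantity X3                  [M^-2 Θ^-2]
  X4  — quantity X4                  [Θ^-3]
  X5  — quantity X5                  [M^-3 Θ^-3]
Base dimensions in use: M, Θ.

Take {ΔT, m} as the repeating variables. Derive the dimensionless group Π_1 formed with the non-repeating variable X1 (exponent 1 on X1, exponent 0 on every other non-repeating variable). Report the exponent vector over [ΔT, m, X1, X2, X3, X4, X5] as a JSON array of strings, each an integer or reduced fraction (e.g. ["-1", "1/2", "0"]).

Exponent matrix [M,Θ] × [ΔT,m,X1,X2,X3,X4,X5]:
  M: [ 0  1 -1  1 -2  0 -3]
  Θ: [ 1  0  3  2 -2 -3 -3]
Echelon form has 2 nonzero rows (pivots: ΔT,m)
Repeat: ΔT,m; free: X1,X2,X3,X4,X5
RREF:
  r0: [   1    0    3    2   -2   -3   -3]
  r1: [   0    1   -1    1   -2    0   -3]
Fix exponent of X1 at 1, X2 at 0, X3 at 0, X4 at 0, X5 at 0; solve each RREF row for its pivot's exponent:
  r0: exp(ΔT) + (3)·1 = 0 ⇒ exp(ΔT) = -3
  r1: exp(m) + (-1)·1 = 0 ⇒ exp(m) = 1
Π_1 = ΔT^-3 · m · X1

["-3", "1", "1", "0", "0", "0", "0"]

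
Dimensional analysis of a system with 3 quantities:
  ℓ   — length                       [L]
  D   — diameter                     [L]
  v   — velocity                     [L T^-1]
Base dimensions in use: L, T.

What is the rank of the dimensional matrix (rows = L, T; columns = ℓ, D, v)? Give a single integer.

2

Exponent matrix [L,T] × [ℓ,D,v]:
  L: [ 1  1  1]
  T: [ 0  0 -1]
Row reduction gives pivot columns ℓ,v; rank = 2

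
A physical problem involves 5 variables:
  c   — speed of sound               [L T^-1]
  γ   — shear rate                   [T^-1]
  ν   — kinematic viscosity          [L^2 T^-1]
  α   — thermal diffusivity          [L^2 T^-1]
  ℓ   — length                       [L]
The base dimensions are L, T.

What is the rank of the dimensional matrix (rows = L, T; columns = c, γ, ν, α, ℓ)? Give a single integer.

Exponent matrix [L,T] × [c,γ,ν,α,ℓ]:
  L: [ 1  0  2  2  1]
  T: [-1 -1 -1 -1  0]
Row reduction gives pivot columns c,γ; rank = 2

2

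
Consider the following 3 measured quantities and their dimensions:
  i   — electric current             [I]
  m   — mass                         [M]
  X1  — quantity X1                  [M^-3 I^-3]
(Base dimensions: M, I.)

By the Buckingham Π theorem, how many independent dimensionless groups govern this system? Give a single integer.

Write exponents as rows M,I / cols i,m,X1:
  M: [ 0  1 -3]
  I: [ 1  0 -3]
Row reduction gives pivot columns i,m; rank = 2
n=3, r=2 ⇒ 1 dimensionless group

1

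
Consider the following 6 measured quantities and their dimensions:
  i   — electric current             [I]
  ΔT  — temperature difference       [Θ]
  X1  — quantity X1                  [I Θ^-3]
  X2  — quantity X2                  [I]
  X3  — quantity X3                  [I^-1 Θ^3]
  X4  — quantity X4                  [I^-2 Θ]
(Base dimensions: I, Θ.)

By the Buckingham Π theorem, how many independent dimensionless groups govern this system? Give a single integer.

4

Exponent matrix [I,Θ] × [i,ΔT,X1,X2,X3,X4]:
  I: [ 1  0  1  1 -1 -2]
  Θ: [ 0  1 -3  0  3  1]
Echelon form has 2 nonzero rows (pivots: i,ΔT)
Π count = n − r = 6 − 2 = 4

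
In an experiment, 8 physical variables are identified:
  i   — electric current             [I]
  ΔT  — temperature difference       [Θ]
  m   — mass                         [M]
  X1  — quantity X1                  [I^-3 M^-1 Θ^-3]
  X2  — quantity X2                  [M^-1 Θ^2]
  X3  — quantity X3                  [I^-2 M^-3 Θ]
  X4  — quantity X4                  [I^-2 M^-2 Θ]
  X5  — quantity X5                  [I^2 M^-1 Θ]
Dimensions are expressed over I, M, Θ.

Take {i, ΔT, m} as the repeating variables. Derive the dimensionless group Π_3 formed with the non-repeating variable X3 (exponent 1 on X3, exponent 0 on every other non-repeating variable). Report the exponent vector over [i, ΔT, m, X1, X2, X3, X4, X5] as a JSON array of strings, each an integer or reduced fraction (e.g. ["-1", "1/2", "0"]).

["2", "-1", "3", "0", "0", "1", "0", "0"]

Exponent matrix [I,M,Θ] × [i,ΔT,m,X1,X2,X3,X4,X5]:
  I: [ 1  0  0 -3  0 -2 -2  2]
  M: [ 0  0  1 -1 -1 -3 -2 -1]
  Θ: [ 0  1  0 -3  2  1  1  1]
Row reduction gives pivot columns i,ΔT,m; rank = 3
Repeat: i,ΔT,m; free: X1,X2,X3,X4,X5
RREF:
  r0: [   1    0    0   -3    0   -2   -2    2]
  r1: [   0    1    0   -3    2    1    1    1]
  r2: [   0    0    1   -1   -1   -3   -2   -1]
Fix exponent of X3 at 1, X1 at 0, X2 at 0, X4 at 0, X5 at 0; solve each RREF row for its pivot's exponent:
  r0: exp(i) + (-2)·1 = 0 ⇒ exp(i) = 2
  r1: exp(ΔT) + (1)·1 = 0 ⇒ exp(ΔT) = -1
  r2: exp(m) + (-3)·1 = 0 ⇒ exp(m) = 3
Π_3 = i^2 · ΔT^-1 · m^3 · X3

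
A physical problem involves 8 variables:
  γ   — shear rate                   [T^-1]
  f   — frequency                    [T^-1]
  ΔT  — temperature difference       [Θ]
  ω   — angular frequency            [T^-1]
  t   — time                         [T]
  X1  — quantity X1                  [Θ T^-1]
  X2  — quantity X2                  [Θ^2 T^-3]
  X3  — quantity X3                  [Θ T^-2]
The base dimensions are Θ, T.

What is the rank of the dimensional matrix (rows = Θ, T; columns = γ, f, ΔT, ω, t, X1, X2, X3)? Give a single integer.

Dimensional matrix (Θ×T by γ×f×ΔT×ω×t×X1×X2×X3):
  Θ: [ 0  0  1  0  0  1  2  1]
  T: [-1 -1  0 -1  1 -1 -3 -2]
RREF → pivots at {γ,ΔT} ⇒ r = 2

2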